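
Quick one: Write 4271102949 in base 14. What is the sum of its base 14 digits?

4271102949 in base 14 is 2C7364581.
Digit sum: 2+12+7+3+6+4+5+8+1 = 48.

48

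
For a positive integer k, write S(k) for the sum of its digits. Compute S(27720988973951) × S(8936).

2002

S(27720988973951) = 2+7+7+2+0+9+8+8+9+7+3+9+5+1 = 77.
S(8936) = 8+9+3+6 = 26.
77 · 26 = 2002.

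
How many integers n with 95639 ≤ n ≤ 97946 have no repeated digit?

The integers in [95639, 97946] that have no repeated digit: 95640, 95641, 95642, 95643, 95647, 95648, …, 97864, 97865.
774 qualify.

774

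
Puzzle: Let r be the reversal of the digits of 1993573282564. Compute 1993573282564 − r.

Reverse of 1993573282564 is 4652823753991.
1993573282564 − 4652823753991 = -2659250471427

-2659250471427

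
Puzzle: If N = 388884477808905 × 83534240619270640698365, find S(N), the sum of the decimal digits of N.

174

388884477808905 × 83534240619270640698365 = 32485169542388484137569705394215940325
Sum of its 38 digits: 174.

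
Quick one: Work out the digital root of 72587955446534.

7+2+5+8+7+9+5+5+4+4+6+5+3+4 = 74
7+4 = 11
1+1 = 2

2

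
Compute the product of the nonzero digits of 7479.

1764

7×4×7×9 = 1764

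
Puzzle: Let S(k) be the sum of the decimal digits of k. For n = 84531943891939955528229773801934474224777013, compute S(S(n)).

First digit sum: 213.
2+1+3 = 6.

6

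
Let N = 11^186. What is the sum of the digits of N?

892

11^186 = 50007994649676303119654954349197799848085379984621647940689943619966471597703181995581336030892818194187128526907096798611663443309113225287331212104922028781881115315438343480851813034268462361
Sum of its 194 digits: 892.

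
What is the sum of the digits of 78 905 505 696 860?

7+8+9+0+5+5+0+5+6+9+6+8+6+0 = 74

74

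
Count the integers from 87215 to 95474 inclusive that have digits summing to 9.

The integers in [87215, 95474] that have digits summing to 9: 90000.
1 qualifies.

1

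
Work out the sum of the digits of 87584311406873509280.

89

8+7+5+8+4+3+1+1+4+0+6+8+7+3+5+0+9+2+8+0 = 89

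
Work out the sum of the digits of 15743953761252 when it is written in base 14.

15743953761252 in base 14 is 3C602350283A.
Digit sum: 3+12+6+0+2+3+5+0+2+8+3+10 = 54.

54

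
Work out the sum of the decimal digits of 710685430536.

7+1+0+6+8+5+4+3+0+5+3+6 = 48

48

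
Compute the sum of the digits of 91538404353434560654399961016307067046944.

9+1+5+3+8+4+0+4+3+5+3+4+3+4+5+6+0+6+5+4+3+9+9+9+6+1+0+1+6+3+0+7+0+6+7+0+4+6+9+4+4 = 176

176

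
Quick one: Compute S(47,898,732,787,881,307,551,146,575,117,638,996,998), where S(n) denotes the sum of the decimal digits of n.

4+7+8+9+8+7+3+2+7+8+7+8+8+1+3+0+7+5+5+1+1+4+6+5+7+5+1+1+7+6+3+8+9+9+6+9+9+8 = 212

212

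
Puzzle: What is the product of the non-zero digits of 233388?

3456

2×3×3×3×8×8 = 3456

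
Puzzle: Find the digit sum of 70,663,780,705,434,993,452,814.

105

7+0+6+6+3+7+8+0+7+0+5+4+3+4+9+9+3+4+5+2+8+1+4 = 105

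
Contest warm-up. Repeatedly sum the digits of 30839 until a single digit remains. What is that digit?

5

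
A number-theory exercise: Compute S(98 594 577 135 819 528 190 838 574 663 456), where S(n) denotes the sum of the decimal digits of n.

9+8+5+9+4+5+7+7+1+3+5+8+1+9+5+2+8+1+9+0+8+3+8+5+7+4+6+6+3+4+5+6 = 171

171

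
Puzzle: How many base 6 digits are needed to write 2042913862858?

16

2042913862858 in base 6 is 4202300210010134, which has 16 digits.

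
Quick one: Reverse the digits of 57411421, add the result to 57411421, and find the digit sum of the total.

Reversal of 57411421 is 12411475; 57411421 + 12411475 = 69822896.
Digit sum of 69822896: 6+9+8+2+2+8+9+6 = 50.

50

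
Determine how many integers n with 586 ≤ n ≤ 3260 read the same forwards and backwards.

64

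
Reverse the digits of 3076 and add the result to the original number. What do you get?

9779

Reverse of 3076 is 6703.
3076 + 6703 = 9779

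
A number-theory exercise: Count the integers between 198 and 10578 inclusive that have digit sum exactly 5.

60

The integers in [198, 10578] that have digit sum exactly 5: 203, 212, 221, 230, 302, 311, …, 10310, 10400.
60 qualify.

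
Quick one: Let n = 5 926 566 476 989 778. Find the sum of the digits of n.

5+9+2+6+5+6+6+4+7+6+9+8+9+7+7+8 = 104

104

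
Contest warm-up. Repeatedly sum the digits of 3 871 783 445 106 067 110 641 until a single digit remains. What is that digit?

3+8+7+1+7+8+3+4+4+5+1+0+6+0+6+7+1+1+0+6+4+1 = 83
8+3 = 11
1+1 = 2

2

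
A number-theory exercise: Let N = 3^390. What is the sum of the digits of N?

3^390 = 1194783842005001366872669673930715104684379915202413516958309593884097707862672257897327618239887790786549346048626664496721871548575328400043101228717425477619608889629973635327326175449
Sum of its 187 digits: 891.

891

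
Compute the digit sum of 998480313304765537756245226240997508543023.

185

9+9+8+4+8+0+3+1+3+3+0+4+7+6+5+5+3+7+7+5+6+2+4+5+2+2+6+2+4+0+9+9+7+5+0+8+5+4+3+0+2+3 = 185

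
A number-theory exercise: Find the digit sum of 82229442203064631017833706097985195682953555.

8+2+2+2+9+4+4+2+2+0+3+0+6+4+6+3+1+0+1+7+8+3+3+7+0+6+0+9+7+9+8+5+1+9+5+6+8+2+9+5+3+5+5+5 = 194

194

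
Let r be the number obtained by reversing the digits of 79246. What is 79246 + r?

Reverse of 79246 is 64297.
79246 + 64297 = 143543

143543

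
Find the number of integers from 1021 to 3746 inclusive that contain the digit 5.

759

The integers in [1021, 3746] that contain the digit 5: 1025, 1035, 1045, 1050, 1051, 1052, …, 3735, 3745.
759 qualify.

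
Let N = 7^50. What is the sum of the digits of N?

184

7^50 = 1798465042647412146620280340569649349251249
Sum of its 43 digits: 184.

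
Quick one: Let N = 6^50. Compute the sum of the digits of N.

171

6^50 = 808281277464764060643139600456536293376
Sum of its 39 digits: 171.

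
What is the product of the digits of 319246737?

190512

3×1×9×2×4×6×7×3×7 = 190512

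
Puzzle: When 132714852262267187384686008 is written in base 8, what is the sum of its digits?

132714852262267187384686008 in base 8 is 66707355072441116642327412670.
Digit sum: 6+6+7+0+7+3+5+5+0+7+2+4+4+1+1+1+6+6+4+2+3+2+7+4+1+2+6+7+0 = 109.

109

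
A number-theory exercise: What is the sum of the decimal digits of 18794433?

39

1+8+7+9+4+4+3+3 = 39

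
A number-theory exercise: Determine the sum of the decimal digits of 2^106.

2^106 = 81129638414606681695789005144064
Sum of its 32 digits: 142.

142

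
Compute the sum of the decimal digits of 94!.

94! = 108736615665674308027365285256786601004186803580182872307497374434045199869417927630229109214583415458560865651202385340530688000000000000000000000
Sum of its 147 digits: 549.

549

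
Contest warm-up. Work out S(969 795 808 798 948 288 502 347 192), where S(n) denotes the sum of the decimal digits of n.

157

9+6+9+7+9+5+8+0+8+7+9+8+9+4+8+2+8+8+5+0+2+3+4+7+1+9+2 = 157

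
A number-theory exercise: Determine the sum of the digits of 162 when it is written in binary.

162 in base 2 is 10100010.
Digit sum: 1+0+1+0+0+0+1+0 = 3.

3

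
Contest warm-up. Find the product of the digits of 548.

5×4×8 = 160

160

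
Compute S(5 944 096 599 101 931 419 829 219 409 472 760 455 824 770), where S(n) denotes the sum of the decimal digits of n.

201

5+9+4+4+0+9+6+5+9+9+1+0+1+9+3+1+4+1+9+8+2+9+2+1+9+4+0+9+4+7+2+7+6+0+4+5+5+8+2+4+7+7+0 = 201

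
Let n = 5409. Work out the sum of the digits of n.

5+4+0+9 = 18

18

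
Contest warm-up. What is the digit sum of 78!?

423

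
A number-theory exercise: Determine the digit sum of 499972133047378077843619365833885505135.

189

4+9+9+9+7+2+1+3+3+0+4+7+3+7+8+0+7+7+8+4+3+6+1+9+3+6+5+8+3+3+8+8+5+5+0+5+1+3+5 = 189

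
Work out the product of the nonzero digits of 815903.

8×1×5×9×3 = 1080

1080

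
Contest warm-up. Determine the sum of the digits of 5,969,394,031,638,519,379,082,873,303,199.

153

5+9+6+9+3+9+4+0+3+1+6+3+8+5+1+9+3+7+9+0+8+2+8+7+3+3+0+3+1+9+9 = 153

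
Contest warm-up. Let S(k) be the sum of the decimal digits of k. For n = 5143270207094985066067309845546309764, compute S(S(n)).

11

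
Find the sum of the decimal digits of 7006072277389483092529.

100

7+0+0+6+0+7+2+2+7+7+3+8+9+4+8+3+0+9+2+5+2+9 = 100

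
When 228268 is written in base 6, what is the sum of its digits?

23

228268 in base 6 is 4520444.
Digit sum: 4+5+2+0+4+4+4 = 23.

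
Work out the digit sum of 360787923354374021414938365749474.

3+6+0+7+8+7+9+2+3+3+5+4+3+7+4+0+2+1+4+1+4+9+3+8+3+6+5+7+4+9+4+7+4 = 152

152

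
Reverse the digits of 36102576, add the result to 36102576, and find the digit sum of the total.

33

Reversal of 36102576 is 67520163; 36102576 + 67520163 = 103622739.
Digit sum of 103622739: 1+0+3+6+2+2+7+3+9 = 33.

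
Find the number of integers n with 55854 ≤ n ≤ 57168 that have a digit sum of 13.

9

The integers in [55854, 57168] that have a digit sum of 13: 56002, 56011, 56020, 56101, 56110, 56200, 57001, 57010, 57100.
9 qualify.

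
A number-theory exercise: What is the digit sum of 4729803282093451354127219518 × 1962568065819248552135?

4729803282093451354127219518 × 1962568065819248552135 = 9282560879043678463979517966905272416714812570930
Sum of its 49 digits: 239.

239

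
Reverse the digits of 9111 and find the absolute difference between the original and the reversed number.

7992

Reverse of 9111 is 1119.
|9111 − 1119| = 7992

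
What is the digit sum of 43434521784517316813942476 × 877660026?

43434521784517316813942476 × 877660026 = 38120743518697034672374990648664376
Sum of its 35 digits: 168.

168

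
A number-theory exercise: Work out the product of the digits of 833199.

5832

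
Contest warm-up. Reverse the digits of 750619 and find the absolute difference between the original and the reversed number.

Reverse of 750619 is 916057.
|750619 − 916057| = 165438

165438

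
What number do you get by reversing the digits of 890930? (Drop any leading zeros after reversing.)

39098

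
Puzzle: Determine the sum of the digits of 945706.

31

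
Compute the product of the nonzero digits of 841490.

8×4×1×4×9 = 1152

1152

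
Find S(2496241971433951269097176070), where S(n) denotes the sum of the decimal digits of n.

2+4+9+6+2+4+1+9+7+1+4+3+3+9+5+1+2+6+9+0+9+7+1+7+6+0+7+0 = 124

124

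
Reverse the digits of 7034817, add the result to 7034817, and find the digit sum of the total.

Reversal of 7034817 is 7184307; 7034817 + 7184307 = 14219124.
Digit sum of 14219124: 1+4+2+1+9+1+2+4 = 24.

24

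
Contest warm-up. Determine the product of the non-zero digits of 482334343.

4×8×2×3×3×4×3×4×3 = 82944

82944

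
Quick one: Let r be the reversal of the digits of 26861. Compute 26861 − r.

Reverse of 26861 is 16862.
26861 − 16862 = 9999

9999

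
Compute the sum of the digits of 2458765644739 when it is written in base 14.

66

2458765644739 in base 14 is 8700D5D1B35.
Digit sum: 8+7+0+0+13+5+13+1+11+3+5 = 66.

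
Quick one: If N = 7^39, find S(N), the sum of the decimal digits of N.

136

7^39 = 909543680129861140820205019889143
Sum of its 33 digits: 136.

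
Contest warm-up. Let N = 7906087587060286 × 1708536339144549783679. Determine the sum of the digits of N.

172

7906087587060286 × 1708536339144549783679 = 13507837942952148065189745420831872194
Sum of its 38 digits: 172.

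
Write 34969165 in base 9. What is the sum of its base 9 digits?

34969165 in base 9 is 72717607.
Digit sum: 7+2+7+1+7+6+0+7 = 37.

37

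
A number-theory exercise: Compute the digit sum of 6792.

24

6+7+9+2 = 24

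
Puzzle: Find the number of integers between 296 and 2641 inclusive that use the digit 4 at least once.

686

The integers in [296, 2641] that use the digit 4 at least once: 304, 314, 324, 334, 340, 341, …, 2640, 2641.
686 qualify.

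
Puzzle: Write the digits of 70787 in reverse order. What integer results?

Reversing 70787 gives 78707.

78707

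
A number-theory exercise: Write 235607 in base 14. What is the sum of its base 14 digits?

21

235607 in base 14 is 61C11.
Digit sum: 6+1+12+1+1 = 21.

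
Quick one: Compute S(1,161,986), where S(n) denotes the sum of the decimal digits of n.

32

1+1+6+1+9+8+6 = 32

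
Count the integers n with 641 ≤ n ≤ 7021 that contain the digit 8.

The integers in [641, 7021] that contain the digit 8: 648, 658, 668, 678, 680, 681, …, 7008, 7018.
1781 qualify.

1781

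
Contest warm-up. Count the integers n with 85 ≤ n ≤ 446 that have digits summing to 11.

34

The integers in [85, 446] that have digits summing to 11: 92, 119, 128, 137, 146, 155, …, 434, 443.
34 qualify.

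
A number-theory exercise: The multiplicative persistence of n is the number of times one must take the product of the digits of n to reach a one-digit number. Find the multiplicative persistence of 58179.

2

58179 → 2520 → 0 (2 steps)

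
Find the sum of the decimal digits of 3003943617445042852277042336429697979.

166

3+0+0+3+9+4+3+6+1+7+4+4+5+0+4+2+8+5+2+2+7+7+0+4+2+3+3+6+4+2+9+6+9+7+9+7+9 = 166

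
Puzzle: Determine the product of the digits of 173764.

3528

1×7×3×7×6×4 = 3528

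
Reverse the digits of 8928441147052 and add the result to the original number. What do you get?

Reverse of 8928441147052 is 2507411448298.
8928441147052 + 2507411448298 = 11435852595350

11435852595350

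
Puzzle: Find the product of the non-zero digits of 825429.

8×2×5×4×2×9 = 5760

5760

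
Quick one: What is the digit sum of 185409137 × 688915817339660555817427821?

185409137 × 688915817339660555817427821 = 127731287158596099527049621851400477
Sum of its 36 digits: 162.

162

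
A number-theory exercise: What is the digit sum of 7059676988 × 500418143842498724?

103

7059676988 × 500418143842498724 = 3532790454462562138242163312
Sum of its 28 digits: 103.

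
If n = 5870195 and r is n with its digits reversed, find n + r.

Reverse of 5870195 is 5910785.
5870195 + 5910785 = 11780980

11780980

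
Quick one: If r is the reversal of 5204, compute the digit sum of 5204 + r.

22

Reversal of 5204 is 4025; 5204 + 4025 = 9229.
Digit sum of 9229: 9+2+2+9 = 22.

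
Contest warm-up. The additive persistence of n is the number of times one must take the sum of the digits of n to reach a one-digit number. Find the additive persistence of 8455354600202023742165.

3

8455354600202023742165 → 74 → 11 → 2 (3 steps)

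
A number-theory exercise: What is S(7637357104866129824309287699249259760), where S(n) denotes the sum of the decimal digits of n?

7+6+3+7+3+5+7+1+0+4+8+6+6+1+2+9+8+2+4+3+0+9+2+8+7+6+9+9+2+4+9+2+5+9+7+6+0 = 186

186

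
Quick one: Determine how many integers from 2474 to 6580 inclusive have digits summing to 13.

The integers in [2474, 6580] that have digits summing to 13: 2506, 2515, 2524, 2533, 2542, 2551, …, 6511, 6520.
221 qualify.

221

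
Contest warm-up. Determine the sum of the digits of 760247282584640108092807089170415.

7+6+0+2+4+7+2+8+2+5+8+4+6+4+0+1+0+8+0+9+2+8+0+7+0+8+9+1+7+0+4+1+5 = 135

135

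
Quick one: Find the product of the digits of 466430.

0

4×6×6×4×3×0 = 0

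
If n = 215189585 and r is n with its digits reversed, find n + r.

801171097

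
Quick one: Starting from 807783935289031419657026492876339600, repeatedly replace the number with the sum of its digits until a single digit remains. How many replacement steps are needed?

2

807783935289031419657026492876339600 → 170 → 8 (2 steps)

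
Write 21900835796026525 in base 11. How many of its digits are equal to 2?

2

21900835796026525 in base 11 is 52743103352778A8.
The digit 2 appears 2 times.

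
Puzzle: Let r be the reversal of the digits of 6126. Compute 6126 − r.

-90

Reverse of 6126 is 6216.
6126 − 6216 = -90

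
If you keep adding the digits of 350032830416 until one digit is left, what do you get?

8

3+5+0+0+3+2+8+3+0+4+1+6 = 35
3+5 = 8
(Equivalently, 350032830416 mod 9 = 8.)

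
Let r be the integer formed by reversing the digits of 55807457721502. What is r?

Reversing 55807457721502 gives 20512775470855.

20512775470855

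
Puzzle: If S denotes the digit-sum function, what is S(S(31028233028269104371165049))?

First digit sum: 90.
9+0 = 9.

9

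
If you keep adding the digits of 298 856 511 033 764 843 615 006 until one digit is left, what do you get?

2+9+8+8+5+6+5+1+1+0+3+3+7+6+4+8+4+3+6+1+5+0+0+6 = 101
1+0+1 = 2

2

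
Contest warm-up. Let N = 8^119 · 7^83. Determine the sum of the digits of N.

833

8^119 · 7^83 = 4081744095839660784912084931016720481675615657436785159595376849256231957866627921809335440889747057195981700518909035422270415157411845067534549756974672112986767506273097220096
Sum of its 178 digits: 833.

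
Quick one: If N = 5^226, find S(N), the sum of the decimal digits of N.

733

5^226 = 92730153767185534643293381538690987834189119468944775061325976472939533502390733974932802068080210938408472978400028975676239184622318134643137454986572265625
Sum of its 158 digits: 733.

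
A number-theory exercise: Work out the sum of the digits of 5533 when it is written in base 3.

11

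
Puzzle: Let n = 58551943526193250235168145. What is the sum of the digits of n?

108

5+8+5+5+1+9+4+3+5+2+6+1+9+3+2+5+0+2+3+5+1+6+8+1+4+5 = 108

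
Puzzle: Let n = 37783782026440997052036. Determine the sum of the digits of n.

102

3+7+7+8+3+7+8+2+0+2+6+4+4+0+9+9+7+0+5+2+0+3+6 = 102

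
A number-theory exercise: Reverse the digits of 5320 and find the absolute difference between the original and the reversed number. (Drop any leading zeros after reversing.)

5085

Reverse of 5320 is 235.
|5320 − 235| = 5085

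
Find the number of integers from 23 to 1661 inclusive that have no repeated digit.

1033

The integers in [23, 1661] that have no repeated digit: 23, 24, 25, 26, 27, 28, …, 1658, 1659.
1033 qualify.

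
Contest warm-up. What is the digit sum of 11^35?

11^35 = 2810243684806424785061213903353404851
Sum of its 37 digits: 140.

140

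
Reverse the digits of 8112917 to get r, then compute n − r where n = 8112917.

920799

Reverse of 8112917 is 7192118.
8112917 − 7192118 = 920799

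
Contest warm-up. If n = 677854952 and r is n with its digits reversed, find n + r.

Reverse of 677854952 is 259458776.
677854952 + 259458776 = 937313728

937313728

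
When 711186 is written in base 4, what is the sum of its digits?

15

711186 in base 4 is 2231220102.
Digit sum: 2+2+3+1+2+2+0+1+0+2 = 15.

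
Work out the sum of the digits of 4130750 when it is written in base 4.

4130750 in base 4 is 33300132332.
Digit sum: 3+3+3+0+0+1+3+2+3+3+2 = 23.

23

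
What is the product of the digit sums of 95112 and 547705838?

S(95112) = 9+5+1+1+2 = 18.
S(547705838) = 5+4+7+7+0+5+8+3+8 = 47.
18 · 47 = 846.

846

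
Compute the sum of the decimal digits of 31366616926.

49

3+1+3+6+6+6+1+6+9+2+6 = 49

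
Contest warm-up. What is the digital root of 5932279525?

4

5+9+3+2+2+7+9+5+2+5 = 49
4+9 = 13
1+3 = 4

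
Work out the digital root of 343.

3+4+3 = 10
1+0 = 1
(Equivalently, 343 mod 9 = 1.)

1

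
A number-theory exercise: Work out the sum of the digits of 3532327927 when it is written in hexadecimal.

67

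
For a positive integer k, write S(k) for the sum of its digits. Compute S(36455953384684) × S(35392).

1606

S(36455953384684) = 3+6+4+5+5+9+5+3+3+8+4+6+8+4 = 73.
S(35392) = 3+5+3+9+2 = 22.
73 · 22 = 1606.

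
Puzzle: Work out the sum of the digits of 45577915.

4+5+5+7+7+9+1+5 = 43

43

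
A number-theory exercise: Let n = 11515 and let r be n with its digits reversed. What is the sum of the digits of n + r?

17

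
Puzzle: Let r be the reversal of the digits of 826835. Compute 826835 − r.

288207

Reverse of 826835 is 538628.
826835 − 538628 = 288207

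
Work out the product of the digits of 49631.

4×9×6×3×1 = 648

648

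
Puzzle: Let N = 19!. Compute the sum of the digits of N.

45

19! = 121645100408832000
Sum of its 18 digits: 45.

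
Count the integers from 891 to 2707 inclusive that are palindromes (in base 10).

28

The integers in [891, 2707] that are palindromes (in base 10): 898, 909, 919, 929, 939, 949, …, 2552, 2662.
28 qualify.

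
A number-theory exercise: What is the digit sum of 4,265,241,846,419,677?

4+2+6+5+2+4+1+8+4+6+4+1+9+6+7+7 = 76

76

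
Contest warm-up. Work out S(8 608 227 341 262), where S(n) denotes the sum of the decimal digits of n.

8+6+0+8+2+2+7+3+4+1+2+6+2 = 51

51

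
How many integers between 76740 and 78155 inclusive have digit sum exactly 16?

9

The integers in [76740, 78155] that have digit sum exactly 16: 77002, 77011, 77020, 77101, 77110, 77200, 78001, 78010, 78100.
9 qualify.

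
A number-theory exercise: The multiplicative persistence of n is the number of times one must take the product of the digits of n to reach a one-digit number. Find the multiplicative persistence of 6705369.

1

6705369 → 0 (1 step)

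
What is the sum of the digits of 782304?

7+8+2+3+0+4 = 24

24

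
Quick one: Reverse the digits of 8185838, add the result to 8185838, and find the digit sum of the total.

37

Reversal of 8185838 is 8385818; 8185838 + 8385818 = 16571656.
Digit sum of 16571656: 1+6+5+7+1+6+5+6 = 37.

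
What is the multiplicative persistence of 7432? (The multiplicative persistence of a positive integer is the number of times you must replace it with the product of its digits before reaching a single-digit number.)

7432 → 168 → 48 → 32 → 6 (4 steps)

4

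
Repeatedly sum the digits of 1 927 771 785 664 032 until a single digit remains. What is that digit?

1+9+2+7+7+7+1+7+8+5+6+6+4+0+3+2 = 75
7+5 = 12
1+2 = 3
(Equivalently, 1 927 771 785 664 032 mod 9 = 3.)

3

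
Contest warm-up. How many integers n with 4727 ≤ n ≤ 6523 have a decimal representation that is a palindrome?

The integers in [4727, 6523] that have a decimal representation that is a palindrome: 4774, 4884, 4994, 5005, 5115, 5225, …, 6336, 6446.
18 qualify.

18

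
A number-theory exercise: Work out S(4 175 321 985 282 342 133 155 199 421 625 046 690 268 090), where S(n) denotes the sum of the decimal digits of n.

4+1+7+5+3+2+1+9+8+5+2+8+2+3+4+2+1+3+3+1+5+5+1+9+9+4+2+1+6+2+5+0+4+6+6+9+0+2+6+8+0+9+0 = 173

173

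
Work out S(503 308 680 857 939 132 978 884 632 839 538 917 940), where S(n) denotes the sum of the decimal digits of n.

5+0+3+3+0+8+6+8+0+8+5+7+9+3+9+1+3+2+9+7+8+8+8+4+6+3+2+8+3+9+5+3+8+9+1+7+9+4+0 = 201

201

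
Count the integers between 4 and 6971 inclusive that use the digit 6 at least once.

The integers in [4, 6971] that use the digit 6 at least once: 6, 16, 26, 36, 46, 56, …, 6970, 6971.
2598 qualify.

2598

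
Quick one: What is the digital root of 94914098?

8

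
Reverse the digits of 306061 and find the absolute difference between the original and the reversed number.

145458

Reverse of 306061 is 160603.
|306061 − 160603| = 145458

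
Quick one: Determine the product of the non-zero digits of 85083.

8×5×8×3 = 960

960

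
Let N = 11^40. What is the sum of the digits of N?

11^40 = 452592555681759518058893560348969204658401
Sum of its 42 digits: 205.

205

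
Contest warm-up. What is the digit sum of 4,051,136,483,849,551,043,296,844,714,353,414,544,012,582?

4+0+5+1+1+3+6+4+8+3+8+4+9+5+5+1+0+4+3+2+9+6+8+4+4+7+1+4+3+5+3+4+1+4+5+4+4+0+1+2+5+8+2 = 170

170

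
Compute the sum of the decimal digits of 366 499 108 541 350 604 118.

84

3+6+6+4+9+9+1+0+8+5+4+1+3+5+0+6+0+4+1+1+8 = 84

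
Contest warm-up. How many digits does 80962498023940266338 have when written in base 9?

21

80962498023940266338 in base 9 is 658361576536464087602, which has 21 digits.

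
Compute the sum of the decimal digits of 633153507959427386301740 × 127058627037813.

183

633153507959427386301740 × 127058627037813 = 80447615425499849006167519869207694620
Sum of its 38 digits: 183.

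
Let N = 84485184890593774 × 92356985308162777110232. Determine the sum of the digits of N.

226

84485184890593774 × 92356985308162777110232 = 7802796979697985026968179475610330895568
Sum of its 40 digits: 226.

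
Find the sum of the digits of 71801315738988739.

88

7+1+8+0+1+3+1+5+7+3+8+9+8+8+7+3+9 = 88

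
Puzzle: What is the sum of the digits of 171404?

17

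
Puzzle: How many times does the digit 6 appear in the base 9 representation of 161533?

1

161533 in base 9 is 265521.
The digit 6 appears 1 time.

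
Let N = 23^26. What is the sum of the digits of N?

23^26 = 254052654154149545721997685422868689
Sum of its 36 digits: 178.

178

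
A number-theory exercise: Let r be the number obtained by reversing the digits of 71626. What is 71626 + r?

134243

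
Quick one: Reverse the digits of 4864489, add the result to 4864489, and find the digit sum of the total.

32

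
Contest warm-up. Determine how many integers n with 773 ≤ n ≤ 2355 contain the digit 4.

384

The integers in [773, 2355] that contain the digit 4: 774, 784, 794, 804, 814, 824, …, 2349, 2354.
384 qualify.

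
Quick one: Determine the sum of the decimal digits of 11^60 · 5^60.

478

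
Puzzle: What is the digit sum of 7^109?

358

7^109 = 130522793920129201452831317627696892800124911007740083911503845182115080227444957620552773607
Sum of its 93 digits: 358.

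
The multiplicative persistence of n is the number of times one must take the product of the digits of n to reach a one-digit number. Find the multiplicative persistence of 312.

312 → 6 (1 step)

1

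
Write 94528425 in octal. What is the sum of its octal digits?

33

94528425 in base 8 is 550461651.
Digit sum: 5+5+0+4+6+1+6+5+1 = 33.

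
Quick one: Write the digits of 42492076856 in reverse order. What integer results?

Reversing 42492076856 gives 65867029424.

65867029424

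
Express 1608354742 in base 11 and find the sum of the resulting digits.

1608354742 in base 11 is 7559687A5.
Digit sum: 7+5+5+9+6+8+7+10+5 = 62.

62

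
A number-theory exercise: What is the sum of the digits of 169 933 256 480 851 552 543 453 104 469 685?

1+6+9+9+3+3+2+5+6+4+8+0+8+5+1+5+5+2+5+4+3+4+5+3+1+0+4+4+6+9+6+8+5 = 149

149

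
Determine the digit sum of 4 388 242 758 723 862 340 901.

4+3+8+8+2+4+2+7+5+8+7+2+3+8+6+2+3+4+0+9+0+1 = 96

96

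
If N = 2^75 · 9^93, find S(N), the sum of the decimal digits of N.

513

2^75 · 9^93 = 2097988255326332749840610379887426250764090608817069050033566812889186214695622760127585304531759656970613686272
Sum of its 112 digits: 513.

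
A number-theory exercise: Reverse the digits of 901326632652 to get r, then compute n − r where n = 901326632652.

Reverse of 901326632652 is 256236623109.
901326632652 − 256236623109 = 645090009543

645090009543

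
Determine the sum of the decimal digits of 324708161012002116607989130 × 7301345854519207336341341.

324708161012002116607989130 × 7301345854519207336341341 = 2370806585333536957702302868980960226989345297623330
Sum of its 52 digits: 239.

239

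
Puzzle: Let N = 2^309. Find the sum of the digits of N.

2^309 = 1042962419883256876169444192465601618458351817556959360325703910069443225478828393565899456512
Sum of its 94 digits: 440.

440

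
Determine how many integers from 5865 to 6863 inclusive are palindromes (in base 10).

10

The integers in [5865, 6863] that are palindromes (in base 10): 5885, 5995, 6006, 6116, 6226, 6336, 6446, 6556, 6666, 6776.
10 qualify.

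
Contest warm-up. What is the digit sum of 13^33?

13^33 = 5756130429098929077956071497934208653
Sum of its 37 digits: 181.

181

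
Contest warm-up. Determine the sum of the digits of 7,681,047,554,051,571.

66

7+6+8+1+0+4+7+5+5+4+0+5+1+5+7+1 = 66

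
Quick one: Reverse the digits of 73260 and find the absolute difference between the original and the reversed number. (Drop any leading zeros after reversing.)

67023

Reverse of 73260 is 6237.
|73260 − 6237| = 67023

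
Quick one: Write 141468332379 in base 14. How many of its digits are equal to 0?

141468332379 in base 14 is 6BC064AA03.
The digit 0 appears 2 times.

2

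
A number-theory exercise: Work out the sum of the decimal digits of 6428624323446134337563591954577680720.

6+4+2+8+6+2+4+3+2+3+4+4+6+1+3+4+3+3+7+5+6+3+5+9+1+9+5+4+5+7+7+6+8+0+7+2+0 = 164

164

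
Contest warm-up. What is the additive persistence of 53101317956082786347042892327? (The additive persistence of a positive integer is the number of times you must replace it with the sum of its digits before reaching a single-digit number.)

2

53101317956082786347042892327 → 123 → 6 (2 steps)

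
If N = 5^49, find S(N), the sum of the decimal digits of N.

158

5^49 = 17763568394002504646778106689453125
Sum of its 35 digits: 158.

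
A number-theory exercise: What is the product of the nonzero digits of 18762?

1×8×7×6×2 = 672

672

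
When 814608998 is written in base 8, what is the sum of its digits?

35

814608998 in base 8 is 6043371146.
Digit sum: 6+0+4+3+3+7+1+1+4+6 = 35.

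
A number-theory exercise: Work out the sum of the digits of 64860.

24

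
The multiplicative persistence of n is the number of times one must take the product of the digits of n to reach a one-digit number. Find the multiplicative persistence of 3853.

2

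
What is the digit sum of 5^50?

5^50 = 88817841970012523233890533447265625
Sum of its 35 digits: 151.

151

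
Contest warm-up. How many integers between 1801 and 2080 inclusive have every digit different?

154

The integers in [1801, 2080] that have every digit different: 1802, 1803, 1804, 1805, 1806, 1807, …, 2078, 2079.
154 qualify.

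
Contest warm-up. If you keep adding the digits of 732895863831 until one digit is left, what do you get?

7+3+2+8+9+5+8+6+3+8+3+1 = 63
6+3 = 9

9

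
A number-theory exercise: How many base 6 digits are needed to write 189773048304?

189773048304 in base 6 is 223102555011200, which has 15 digits.

15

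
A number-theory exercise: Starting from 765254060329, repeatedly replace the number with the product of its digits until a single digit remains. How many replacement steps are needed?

1

765254060329 → 0 (1 step)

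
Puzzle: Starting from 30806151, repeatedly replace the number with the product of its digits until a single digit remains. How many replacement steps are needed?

30806151 → 0 (1 step)

1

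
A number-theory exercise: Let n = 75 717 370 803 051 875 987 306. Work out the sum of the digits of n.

107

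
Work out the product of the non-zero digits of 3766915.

34020

3×7×6×6×9×1×5 = 34020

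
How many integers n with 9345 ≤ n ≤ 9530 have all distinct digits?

110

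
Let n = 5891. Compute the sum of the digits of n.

23

5+8+9+1 = 23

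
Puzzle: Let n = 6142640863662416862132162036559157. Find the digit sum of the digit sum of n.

First digit sum: 137.
1+3+7 = 11.

11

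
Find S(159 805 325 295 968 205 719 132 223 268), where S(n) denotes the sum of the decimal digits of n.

1+5+9+8+0+5+3+2+5+2+9+5+9+6+8+2+0+5+7+1+9+1+3+2+2+2+3+2+6+8 = 130

130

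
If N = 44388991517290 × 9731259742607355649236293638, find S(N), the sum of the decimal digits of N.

44388991517290 × 9731259742607355649236293638 = 431960806167143578701107998963981594001020
Sum of its 42 digits: 178.

178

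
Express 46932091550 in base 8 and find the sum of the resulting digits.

50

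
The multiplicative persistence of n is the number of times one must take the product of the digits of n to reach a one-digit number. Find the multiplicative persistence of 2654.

2

2654 → 240 → 0 (2 steps)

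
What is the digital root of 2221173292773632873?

5

2+2+2+1+1+7+3+2+9+2+7+7+3+6+3+2+8+7+3 = 77
7+7 = 14
1+4 = 5
(Equivalently, 2221173292773632873 mod 9 = 5.)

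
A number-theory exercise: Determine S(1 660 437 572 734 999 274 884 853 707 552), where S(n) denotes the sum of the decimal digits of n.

157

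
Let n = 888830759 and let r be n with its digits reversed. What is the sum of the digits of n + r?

Reversal of 888830759 is 957038888; 888830759 + 957038888 = 1845869647.
Digit sum of 1845869647: 1+8+4+5+8+6+9+6+4+7 = 58.

58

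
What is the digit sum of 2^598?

853

2^598 = 1037378892220248239628101965922790287753111558060609224998914332422663202853227036599926762236775948572049471652825197295598787768852943826971718708528490921765295450850377380921344
Sum of its 181 digits: 853.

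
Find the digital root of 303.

3+0+3 = 6

6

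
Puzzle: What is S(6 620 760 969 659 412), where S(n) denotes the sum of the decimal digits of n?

78

6+6+2+0+7+6+0+9+6+9+6+5+9+4+1+2 = 78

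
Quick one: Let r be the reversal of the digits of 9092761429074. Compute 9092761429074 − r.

4383519756165

Reverse of 9092761429074 is 4709241672909.
9092761429074 − 4709241672909 = 4383519756165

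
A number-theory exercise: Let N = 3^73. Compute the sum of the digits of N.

153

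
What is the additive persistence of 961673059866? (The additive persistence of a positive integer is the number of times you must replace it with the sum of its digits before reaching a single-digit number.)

3

961673059866 → 66 → 12 → 3 (3 steps)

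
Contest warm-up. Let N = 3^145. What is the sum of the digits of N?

315

3^145 = 1522586358169246802159262479225089070726226750574991661790882326344643
Sum of its 70 digits: 315.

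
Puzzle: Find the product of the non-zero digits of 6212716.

1008

6×2×1×2×7×1×6 = 1008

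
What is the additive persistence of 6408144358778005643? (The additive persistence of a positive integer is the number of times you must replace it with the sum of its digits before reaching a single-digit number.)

6408144358778005643 → 83 → 11 → 2 (3 steps)

3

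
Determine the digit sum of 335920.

22

3+3+5+9+2+0 = 22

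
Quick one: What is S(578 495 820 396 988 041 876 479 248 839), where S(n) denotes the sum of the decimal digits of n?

171

5+7+8+4+9+5+8+2+0+3+9+6+9+8+8+0+4+1+8+7+6+4+7+9+2+4+8+8+3+9 = 171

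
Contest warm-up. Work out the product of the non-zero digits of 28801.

128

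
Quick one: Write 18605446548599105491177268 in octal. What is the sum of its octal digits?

114

18605446548599105491177268 in base 8 is 7543666435053144635117407464.
Digit sum: 7+5+4+3+6+6+6+4+3+5+0+5+3+1+4+4+6+3+5+1+1+7+4+0+7+4+6+4 = 114.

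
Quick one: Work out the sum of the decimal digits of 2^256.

2^256 = 115792089237316195423570985008687907853269984665640564039457584007913129639936
Sum of its 78 digits: 376.

376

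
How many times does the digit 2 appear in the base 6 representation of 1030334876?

4

1030334876 in base 6 is 250123352512.
The digit 2 appears 4 times.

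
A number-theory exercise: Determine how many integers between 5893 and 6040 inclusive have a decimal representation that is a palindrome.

2

The integers in [5893, 6040] that have a decimal representation that is a palindrome: 5995, 6006.
2 qualify.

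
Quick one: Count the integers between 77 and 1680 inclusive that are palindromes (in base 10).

100

The integers in [77, 1680] that are palindromes (in base 10): 77, 88, 99, 101, 111, 121, …, 1551, 1661.
100 qualify.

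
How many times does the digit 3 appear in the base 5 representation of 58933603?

58933603 in base 5 is 110041333403.
The digit 3 appears 4 times.

4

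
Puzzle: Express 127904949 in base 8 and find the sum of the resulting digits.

127904949 in base 8 is 747726265.
Digit sum: 7+4+7+7+2+6+2+6+5 = 46.

46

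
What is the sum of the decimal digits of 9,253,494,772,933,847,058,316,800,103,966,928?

9+2+5+3+4+9+4+7+7+2+9+3+3+8+4+7+0+5+8+3+1+6+8+0+0+1+0+3+9+6+6+9+2+8 = 161

161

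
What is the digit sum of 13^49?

13^49 = 3830224792147131369362629348887201408953937846517364173
Sum of its 55 digits: 247.

247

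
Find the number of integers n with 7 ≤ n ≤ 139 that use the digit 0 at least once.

The integers in [7, 139] that use the digit 0 at least once: 10, 20, 30, 40, 50, 60, …, 120, 130.
22 qualify.

22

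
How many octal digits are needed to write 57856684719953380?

19

57856684719953380 in base 8 is 3154305444447252744, which has 19 digits.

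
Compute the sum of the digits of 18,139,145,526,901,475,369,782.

106

1+8+1+3+9+1+4+5+5+2+6+9+0+1+4+7+5+3+6+9+7+8+2 = 106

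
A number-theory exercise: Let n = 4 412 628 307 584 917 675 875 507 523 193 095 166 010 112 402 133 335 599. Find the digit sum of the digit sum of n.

7

First digit sum: 223.
2+2+3 = 7.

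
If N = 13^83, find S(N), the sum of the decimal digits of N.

13^83 = 286614555192773908454903515714796349532804586806614556377660299844524707381194798580194256597
Sum of its 93 digits: 457.

457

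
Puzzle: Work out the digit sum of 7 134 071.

23

7+1+3+4+0+7+1 = 23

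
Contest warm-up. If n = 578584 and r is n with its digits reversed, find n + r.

1064459

Reverse of 578584 is 485875.
578584 + 485875 = 1064459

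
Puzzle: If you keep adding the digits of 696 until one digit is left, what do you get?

3

6+9+6 = 21
2+1 = 3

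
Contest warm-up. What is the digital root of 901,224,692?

8

9+0+1+2+2+4+6+9+2 = 35
3+5 = 8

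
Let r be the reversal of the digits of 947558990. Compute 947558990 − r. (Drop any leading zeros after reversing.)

Reverse of 947558990 is 99855749.
947558990 − 99855749 = 847703241

847703241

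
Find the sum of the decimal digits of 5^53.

119

5^53 = 11102230246251565404236316680908203125
Sum of its 38 digits: 119.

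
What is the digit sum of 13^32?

169

13^32 = 442779263776840698304313192148785281
Sum of its 36 digits: 169.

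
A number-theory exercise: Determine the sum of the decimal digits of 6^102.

360

6^102 = 23519470446002552619480849617690081539337173577026375375550590789301897093185536
Sum of its 80 digits: 360.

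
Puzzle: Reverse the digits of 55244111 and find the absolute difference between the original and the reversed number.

Reverse of 55244111 is 11144255.
|55244111 − 11144255| = 44099856

44099856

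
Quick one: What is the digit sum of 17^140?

775

17^140 = 18316774253714359260286652104797592498875155815140577826476924073024514250498449856229541717239796857646419378217258155071767922120354084555470472992660057764443072350571201
Sum of its 173 digits: 775.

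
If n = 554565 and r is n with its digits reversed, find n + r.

1120020

Reverse of 554565 is 565455.
554565 + 565455 = 1120020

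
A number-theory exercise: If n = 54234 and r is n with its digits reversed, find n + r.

97479

Reverse of 54234 is 43245.
54234 + 43245 = 97479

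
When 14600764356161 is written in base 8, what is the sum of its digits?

14600764356161 in base 8 is 324360127673101.
Digit sum: 3+2+4+3+6+0+1+2+7+6+7+3+1+0+1 = 46.

46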